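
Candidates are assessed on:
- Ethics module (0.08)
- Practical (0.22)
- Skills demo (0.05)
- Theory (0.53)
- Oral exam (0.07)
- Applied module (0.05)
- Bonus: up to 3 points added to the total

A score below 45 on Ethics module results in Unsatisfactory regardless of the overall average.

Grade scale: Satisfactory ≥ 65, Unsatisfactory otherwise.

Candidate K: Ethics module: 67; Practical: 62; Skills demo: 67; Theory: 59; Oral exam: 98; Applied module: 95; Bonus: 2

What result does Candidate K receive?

Ethics module score 67 ≥ 45: minimum met.
Weighted total:
  Ethics module 67 × 0.08 = 5.36
  Practical 62 × 0.22 = 13.64
  Skills demo 67 × 0.05 = 3.35
  Theory 59 × 0.53 = 31.27
  Oral exam 98 × 0.07 = 6.86
  Applied module 95 × 0.05 = 4.75
Sum = 65.23
Bonus: 65.23 + 2 = 67.23
67.23 ≥ 65 → Satisfactory

Satisfactory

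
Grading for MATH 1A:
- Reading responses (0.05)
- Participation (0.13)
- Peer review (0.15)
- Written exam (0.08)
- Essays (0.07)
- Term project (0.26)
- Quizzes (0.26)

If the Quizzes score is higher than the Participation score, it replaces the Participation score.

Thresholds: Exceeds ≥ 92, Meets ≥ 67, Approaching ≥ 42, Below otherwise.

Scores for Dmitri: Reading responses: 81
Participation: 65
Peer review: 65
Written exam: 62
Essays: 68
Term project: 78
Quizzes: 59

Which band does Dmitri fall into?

Quizzes (59) ≤ Participation (65), so Participation stays at 65.
Weighted total:
  Reading responses 81 × 0.05 = 4.05
  Participation 65 × 0.13 = 8.45
  Peer review 65 × 0.15 = 9.75
  Written exam 62 × 0.08 = 4.96
  Essays 68 × 0.07 = 4.76
  Term project 78 × 0.26 = 20.28
  Quizzes 59 × 0.26 = 15.34
Sum = 67.59
67.59 is ≥ 67 and < 92 → Meets

Meets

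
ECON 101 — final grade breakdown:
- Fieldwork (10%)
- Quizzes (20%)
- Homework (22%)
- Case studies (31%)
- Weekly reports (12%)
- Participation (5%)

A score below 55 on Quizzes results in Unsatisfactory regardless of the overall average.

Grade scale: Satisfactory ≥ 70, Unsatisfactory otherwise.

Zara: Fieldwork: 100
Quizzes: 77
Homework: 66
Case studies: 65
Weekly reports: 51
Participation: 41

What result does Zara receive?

Unsatisfactory

Quizzes score 77 ≥ 55: minimum met.
Weighted total:
  Fieldwork 100 × 0.1 = 10
  Quizzes 77 × 0.2 = 15.4
  Homework 66 × 0.22 = 14.52
  Case studies 65 × 0.31 = 20.15
  Weekly reports 51 × 0.12 = 6.12
  Participation 41 × 0.05 = 2.05
Sum = 68.24
68.24 < 70 → Unsatisfactory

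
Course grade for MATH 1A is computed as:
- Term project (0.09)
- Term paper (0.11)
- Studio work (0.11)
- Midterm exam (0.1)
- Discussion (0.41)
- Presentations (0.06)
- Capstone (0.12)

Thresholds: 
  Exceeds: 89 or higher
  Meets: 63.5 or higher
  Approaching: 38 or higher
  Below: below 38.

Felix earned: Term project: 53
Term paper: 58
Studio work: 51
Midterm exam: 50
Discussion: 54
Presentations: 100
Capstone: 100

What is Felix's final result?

Weighted total:
  Term project 53 × 0.09 = 4.77
  Term paper 58 × 0.11 = 6.38
  Studio work 51 × 0.11 = 5.61
  Midterm exam 50 × 0.1 = 5
  Discussion 54 × 0.41 = 22.14
  Presentations 100 × 0.06 = 6
  Capstone 100 × 0.12 = 12
Sum = 61.9
61.9 is ≥ 38 and < 63.5 → Approaching

Approaching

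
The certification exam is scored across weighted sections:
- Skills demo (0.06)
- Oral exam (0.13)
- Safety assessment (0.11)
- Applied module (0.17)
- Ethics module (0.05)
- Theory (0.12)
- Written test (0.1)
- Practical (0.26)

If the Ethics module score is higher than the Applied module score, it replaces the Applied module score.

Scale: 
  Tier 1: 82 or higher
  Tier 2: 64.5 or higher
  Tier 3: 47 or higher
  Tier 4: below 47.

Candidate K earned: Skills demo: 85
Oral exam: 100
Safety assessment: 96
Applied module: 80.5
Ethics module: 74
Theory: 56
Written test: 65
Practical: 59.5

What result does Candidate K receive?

Ethics module (74) ≤ Applied module (80.5), so Applied module stays at 80.5.
Weighted total:
  Skills demo 85 × 0.06 = 5.1
  Oral exam 100 × 0.13 = 13
  Safety assessment 96 × 0.11 = 10.56
  Applied module 80.5 × 0.17 = 13.685
  Ethics module 74 × 0.05 = 3.7
  Theory 56 × 0.12 = 6.72
  Written test 65 × 0.1 = 6.5
  Practical 59.5 × 0.26 = 15.47
Sum = 74.735
74.735 is ≥ 64.5 and < 82 → Tier 2

Tier 2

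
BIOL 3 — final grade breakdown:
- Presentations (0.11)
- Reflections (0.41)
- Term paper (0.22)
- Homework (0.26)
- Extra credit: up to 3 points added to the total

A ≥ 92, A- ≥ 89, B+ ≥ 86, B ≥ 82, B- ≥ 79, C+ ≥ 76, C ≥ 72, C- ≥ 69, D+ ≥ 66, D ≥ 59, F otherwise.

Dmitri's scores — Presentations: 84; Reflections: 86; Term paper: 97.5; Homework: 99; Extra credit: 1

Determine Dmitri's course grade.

Weighted total:
  Presentations 84 × 0.11 = 9.24
  Reflections 86 × 0.41 = 35.26
  Term paper 97.5 × 0.22 = 21.45
  Homework 99 × 0.26 = 25.74
Sum = 91.69
Extra credit: 91.69 + 1 = 92.69
92.69 ≥ 92 → A

A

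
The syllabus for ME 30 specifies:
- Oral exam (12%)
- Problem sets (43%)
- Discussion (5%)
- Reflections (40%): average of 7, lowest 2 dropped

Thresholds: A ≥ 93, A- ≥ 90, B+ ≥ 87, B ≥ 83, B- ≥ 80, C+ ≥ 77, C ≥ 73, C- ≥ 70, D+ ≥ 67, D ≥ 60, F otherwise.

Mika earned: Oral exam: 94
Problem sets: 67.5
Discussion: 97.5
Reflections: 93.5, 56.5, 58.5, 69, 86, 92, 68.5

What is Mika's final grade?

C+

Reflections: drop 56.5, 58.5 → average of remaining 5 = 409/5 = 81.8
Weighted total:
  Oral exam 94 × 0.12 = 11.28
  Problem sets 67.5 × 0.43 = 29.025
  Discussion 97.5 × 0.05 = 4.875
  Reflections 81.8 × 0.4 = 32.72
Sum = 77.9
77.9 is ≥ 77 and < 80 → C+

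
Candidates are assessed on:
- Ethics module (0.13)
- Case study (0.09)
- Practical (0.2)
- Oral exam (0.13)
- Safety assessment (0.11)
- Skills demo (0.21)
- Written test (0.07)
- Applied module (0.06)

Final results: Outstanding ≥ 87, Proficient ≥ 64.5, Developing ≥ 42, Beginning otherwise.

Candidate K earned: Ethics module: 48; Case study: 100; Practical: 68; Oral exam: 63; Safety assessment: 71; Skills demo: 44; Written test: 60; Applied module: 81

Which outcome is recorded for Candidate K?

Weighted total:
  Ethics module 48 × 0.13 = 6.24
  Case study 100 × 0.09 = 9
  Practical 68 × 0.2 = 13.6
  Oral exam 63 × 0.13 = 8.19
  Safety assessment 71 × 0.11 = 7.81
  Skills demo 44 × 0.21 = 9.24
  Written test 60 × 0.07 = 4.2
  Applied module 81 × 0.06 = 4.86
Sum = 63.14
63.14 is ≥ 42 and < 64.5 → Developing

Developing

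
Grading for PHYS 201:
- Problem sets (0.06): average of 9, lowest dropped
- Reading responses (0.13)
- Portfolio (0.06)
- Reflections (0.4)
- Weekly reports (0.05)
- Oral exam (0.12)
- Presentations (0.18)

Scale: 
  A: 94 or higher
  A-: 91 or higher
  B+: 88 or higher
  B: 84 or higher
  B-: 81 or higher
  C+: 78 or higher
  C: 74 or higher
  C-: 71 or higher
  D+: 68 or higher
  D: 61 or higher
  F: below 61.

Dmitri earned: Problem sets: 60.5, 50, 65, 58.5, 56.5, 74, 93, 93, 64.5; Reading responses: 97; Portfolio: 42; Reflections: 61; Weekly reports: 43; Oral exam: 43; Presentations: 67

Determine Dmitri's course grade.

D

Problem sets: drop 50 → average of remaining 8 = 565/8 = 70.625
Weighted total:
  Problem sets 70.625 × 0.06 = 4.2375
  Reading responses 97 × 0.13 = 12.61
  Portfolio 42 × 0.06 = 2.52
  Reflections 61 × 0.4 = 24.4
  Weekly reports 43 × 0.05 = 2.15
  Oral exam 43 × 0.12 = 5.16
  Presentations 67 × 0.18 = 12.06
Sum = 63.1375
63.1375 is ≥ 61 and < 68 → D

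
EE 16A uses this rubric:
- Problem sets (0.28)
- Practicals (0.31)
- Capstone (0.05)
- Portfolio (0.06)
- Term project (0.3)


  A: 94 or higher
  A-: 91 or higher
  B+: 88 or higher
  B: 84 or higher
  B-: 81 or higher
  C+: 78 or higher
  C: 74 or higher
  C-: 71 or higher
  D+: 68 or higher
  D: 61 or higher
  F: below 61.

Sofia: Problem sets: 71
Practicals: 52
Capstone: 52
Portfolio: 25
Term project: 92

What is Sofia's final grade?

Weighted total:
  Problem sets 71 × 0.28 = 19.88
  Practicals 52 × 0.31 = 16.12
  Capstone 52 × 0.05 = 2.6
  Portfolio 25 × 0.06 = 1.5
  Term project 92 × 0.3 = 27.6
Sum = 67.7
67.7 is ≥ 61 and < 68 → D

D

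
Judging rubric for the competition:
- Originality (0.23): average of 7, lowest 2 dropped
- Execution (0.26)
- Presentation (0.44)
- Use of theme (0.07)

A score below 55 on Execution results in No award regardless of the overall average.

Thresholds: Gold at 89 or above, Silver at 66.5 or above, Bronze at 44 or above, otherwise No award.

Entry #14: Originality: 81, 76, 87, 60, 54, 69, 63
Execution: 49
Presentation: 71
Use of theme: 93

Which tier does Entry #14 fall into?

No award

Originality: drop 54, 60 → average of remaining 5 = 376/5 = 75.2
Execution score 49 < 55: minimum not met.
Weighted total:
  Originality 75.2 × 0.23 = 17.296
  Execution 49 × 0.26 = 12.74
  Presentation 71 × 0.44 = 31.24
  Use of theme 93 × 0.07 = 6.51
Sum = 67.786
Because the Execution minimum was not met, the result is No award.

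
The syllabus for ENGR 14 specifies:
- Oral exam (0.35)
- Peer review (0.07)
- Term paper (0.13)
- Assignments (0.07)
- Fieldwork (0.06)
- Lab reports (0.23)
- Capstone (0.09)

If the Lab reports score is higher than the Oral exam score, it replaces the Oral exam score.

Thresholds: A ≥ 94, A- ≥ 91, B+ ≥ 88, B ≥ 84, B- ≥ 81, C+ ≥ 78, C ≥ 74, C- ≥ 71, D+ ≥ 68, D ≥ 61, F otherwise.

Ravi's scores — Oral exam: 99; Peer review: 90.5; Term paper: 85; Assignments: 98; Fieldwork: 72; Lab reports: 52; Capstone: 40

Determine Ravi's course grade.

C+

Lab reports (52) ≤ Oral exam (99), so Oral exam stays at 99.
Weighted total:
  Oral exam 99 × 0.35 = 34.65
  Peer review 90.5 × 0.07 = 6.335
  Term paper 85 × 0.13 = 11.05
  Assignments 98 × 0.07 = 6.86
  Fieldwork 72 × 0.06 = 4.32
  Lab reports 52 × 0.23 = 11.96
  Capstone 40 × 0.09 = 3.6
Sum = 78.775
78.775 is ≥ 78 and < 81 → C+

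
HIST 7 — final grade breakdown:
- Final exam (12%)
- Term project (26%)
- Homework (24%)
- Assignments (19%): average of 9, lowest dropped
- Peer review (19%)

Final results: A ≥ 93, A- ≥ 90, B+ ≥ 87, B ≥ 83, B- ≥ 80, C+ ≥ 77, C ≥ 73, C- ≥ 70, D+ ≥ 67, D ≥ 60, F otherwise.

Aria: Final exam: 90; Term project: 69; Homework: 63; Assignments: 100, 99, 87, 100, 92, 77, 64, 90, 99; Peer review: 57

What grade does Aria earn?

Assignments: drop 64 → average of remaining 8 = 744/8 = 93
Weighted total:
  Final exam 90 × 0.12 = 10.8
  Term project 69 × 0.26 = 17.94
  Homework 63 × 0.24 = 15.12
  Assignments 93 × 0.19 = 17.67
  Peer review 57 × 0.19 = 10.83
Sum = 72.36
72.36 is ≥ 70 and < 73 → C-

C-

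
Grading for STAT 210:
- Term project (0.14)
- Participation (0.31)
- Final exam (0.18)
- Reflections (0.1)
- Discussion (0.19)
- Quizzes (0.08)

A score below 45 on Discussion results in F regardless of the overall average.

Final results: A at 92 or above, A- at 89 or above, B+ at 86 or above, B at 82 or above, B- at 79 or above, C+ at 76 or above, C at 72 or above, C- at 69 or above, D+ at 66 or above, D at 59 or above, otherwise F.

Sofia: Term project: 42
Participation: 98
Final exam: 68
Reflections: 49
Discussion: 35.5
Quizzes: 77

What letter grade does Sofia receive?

F

Discussion score 35.5 < 45: minimum not met.
Weighted total:
  Term project 42 × 0.14 = 5.88
  Participation 98 × 0.31 = 30.38
  Final exam 68 × 0.18 = 12.24
  Reflections 49 × 0.1 = 4.9
  Discussion 35.5 × 0.19 = 6.745
  Quizzes 77 × 0.08 = 6.16
Sum = 66.305
Because the Discussion minimum was not met, the result is F.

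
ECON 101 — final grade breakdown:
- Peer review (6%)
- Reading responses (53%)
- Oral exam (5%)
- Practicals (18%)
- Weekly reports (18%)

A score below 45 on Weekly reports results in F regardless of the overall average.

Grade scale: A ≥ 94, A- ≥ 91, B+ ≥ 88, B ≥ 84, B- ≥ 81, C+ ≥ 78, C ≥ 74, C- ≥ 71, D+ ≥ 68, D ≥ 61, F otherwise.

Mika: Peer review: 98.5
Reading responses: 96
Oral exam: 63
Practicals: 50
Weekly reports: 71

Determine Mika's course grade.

Weekly reports score 71 ≥ 45: minimum met.
Weighted total:
  Peer review 98.5 × 0.06 = 5.91
  Reading responses 96 × 0.53 = 50.88
  Oral exam 63 × 0.05 = 3.15
  Practicals 50 × 0.18 = 9
  Weekly reports 71 × 0.18 = 12.78
Sum = 81.72
81.72 is ≥ 81 and < 84 → B-

B-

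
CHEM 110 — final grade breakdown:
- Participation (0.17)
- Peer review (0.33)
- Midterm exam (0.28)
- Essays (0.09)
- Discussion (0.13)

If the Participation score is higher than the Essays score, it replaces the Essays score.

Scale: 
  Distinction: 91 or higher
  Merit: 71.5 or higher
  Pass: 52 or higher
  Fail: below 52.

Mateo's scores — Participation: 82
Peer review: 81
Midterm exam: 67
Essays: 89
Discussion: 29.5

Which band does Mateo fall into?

Pass

Participation (82) ≤ Essays (89), so Essays stays at 89.
Weighted total:
  Participation 82 × 0.17 = 13.94
  Peer review 81 × 0.33 = 26.73
  Midterm exam 67 × 0.28 = 18.76
  Essays 89 × 0.09 = 8.01
  Discussion 29.5 × 0.13 = 3.835
Sum = 71.275
71.275 is ≥ 52 and < 71.5 → Pass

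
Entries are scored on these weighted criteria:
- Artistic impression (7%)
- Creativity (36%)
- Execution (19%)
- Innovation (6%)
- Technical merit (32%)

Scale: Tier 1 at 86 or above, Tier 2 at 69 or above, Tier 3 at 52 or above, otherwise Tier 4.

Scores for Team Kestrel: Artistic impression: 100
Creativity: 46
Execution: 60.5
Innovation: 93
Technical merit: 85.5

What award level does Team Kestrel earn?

Tier 3

Weighted total:
  Artistic impression 100 × 0.07 = 7
  Creativity 46 × 0.36 = 16.56
  Execution 60.5 × 0.19 = 11.495
  Innovation 93 × 0.06 = 5.58
  Technical merit 85.5 × 0.32 = 27.36
Sum = 67.995
67.995 is ≥ 52 and < 69 → Tier 3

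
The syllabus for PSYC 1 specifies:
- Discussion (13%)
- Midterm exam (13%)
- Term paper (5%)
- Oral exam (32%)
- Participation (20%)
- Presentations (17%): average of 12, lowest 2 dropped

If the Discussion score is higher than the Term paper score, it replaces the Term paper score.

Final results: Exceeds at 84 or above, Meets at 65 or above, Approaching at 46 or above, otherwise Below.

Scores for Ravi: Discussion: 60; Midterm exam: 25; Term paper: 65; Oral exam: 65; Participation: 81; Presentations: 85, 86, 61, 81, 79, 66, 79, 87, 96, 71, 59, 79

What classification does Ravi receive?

Presentations: drop 59, 61 → average of remaining 10 = 809/10 = 80.9
Discussion (60) ≤ Term paper (65), so Term paper stays at 65.
Weighted total:
  Discussion 60 × 0.13 = 7.8
  Midterm exam 25 × 0.13 = 3.25
  Term paper 65 × 0.05 = 3.25
  Oral exam 65 × 0.32 = 20.8
  Participation 81 × 0.2 = 16.2
  Presentations 80.9 × 0.17 = 13.753
Sum = 65.053
65.053 is ≥ 65 and < 84 → Meets

Meets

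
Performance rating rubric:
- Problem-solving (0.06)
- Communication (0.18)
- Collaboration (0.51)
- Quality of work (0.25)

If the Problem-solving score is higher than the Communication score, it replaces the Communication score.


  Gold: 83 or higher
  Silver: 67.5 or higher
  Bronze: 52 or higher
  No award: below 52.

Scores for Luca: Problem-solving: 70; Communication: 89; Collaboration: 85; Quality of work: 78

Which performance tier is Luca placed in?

Gold

Problem-solving (70) ≤ Communication (89), so Communication stays at 89.
Weighted total:
  Problem-solving 70 × 0.06 = 4.2
  Communication 89 × 0.18 = 16.02
  Collaboration 85 × 0.51 = 43.35
  Quality of work 78 × 0.25 = 19.5
Sum = 83.07
83.07 ≥ 83 → Gold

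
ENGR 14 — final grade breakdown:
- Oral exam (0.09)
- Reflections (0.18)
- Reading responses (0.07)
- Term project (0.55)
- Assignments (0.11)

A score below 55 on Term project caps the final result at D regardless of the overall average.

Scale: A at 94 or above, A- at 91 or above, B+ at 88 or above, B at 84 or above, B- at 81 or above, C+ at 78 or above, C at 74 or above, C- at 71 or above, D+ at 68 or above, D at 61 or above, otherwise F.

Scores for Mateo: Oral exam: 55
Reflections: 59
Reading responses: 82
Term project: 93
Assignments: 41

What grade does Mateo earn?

C

Term project score 93 ≥ 55: minimum met.
Weighted total:
  Oral exam 55 × 0.09 = 4.95
  Reflections 59 × 0.18 = 10.62
  Reading responses 82 × 0.07 = 5.74
  Term project 93 × 0.55 = 51.15
  Assignments 41 × 0.11 = 4.51
Sum = 76.97
76.97 is ≥ 74 and < 78 → C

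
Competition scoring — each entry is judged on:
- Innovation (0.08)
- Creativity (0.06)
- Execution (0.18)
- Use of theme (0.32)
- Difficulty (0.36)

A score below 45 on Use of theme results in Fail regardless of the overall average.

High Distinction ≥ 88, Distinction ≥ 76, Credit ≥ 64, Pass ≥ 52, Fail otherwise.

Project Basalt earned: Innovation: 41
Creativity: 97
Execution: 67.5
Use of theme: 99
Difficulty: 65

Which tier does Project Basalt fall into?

Distinction

Use of theme score 99 ≥ 45: minimum met.
Weighted total:
  Innovation 41 × 0.08 = 3.28
  Creativity 97 × 0.06 = 5.82
  Execution 67.5 × 0.18 = 12.15
  Use of theme 99 × 0.32 = 31.68
  Difficulty 65 × 0.36 = 23.4
Sum = 76.33
76.33 is ≥ 76 and < 88 → Distinction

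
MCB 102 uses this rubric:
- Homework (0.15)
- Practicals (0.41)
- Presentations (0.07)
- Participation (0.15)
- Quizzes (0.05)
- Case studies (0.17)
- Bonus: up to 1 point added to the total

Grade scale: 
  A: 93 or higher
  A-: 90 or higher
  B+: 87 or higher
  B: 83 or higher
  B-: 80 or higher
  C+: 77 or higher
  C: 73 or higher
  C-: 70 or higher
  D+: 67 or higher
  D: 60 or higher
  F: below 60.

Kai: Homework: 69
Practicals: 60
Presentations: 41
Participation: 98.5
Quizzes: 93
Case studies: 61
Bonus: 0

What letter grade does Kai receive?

Weighted total:
  Homework 69 × 0.15 = 10.35
  Practicals 60 × 0.41 = 24.6
  Presentations 41 × 0.07 = 2.87
  Participation 98.5 × 0.15 = 14.775
  Quizzes 93 × 0.05 = 4.65
  Case studies 61 × 0.17 = 10.37
Sum = 67.615
Bonus: 67.615 + 0 = 67.615
67.615 is ≥ 67 and < 70 → D+

D+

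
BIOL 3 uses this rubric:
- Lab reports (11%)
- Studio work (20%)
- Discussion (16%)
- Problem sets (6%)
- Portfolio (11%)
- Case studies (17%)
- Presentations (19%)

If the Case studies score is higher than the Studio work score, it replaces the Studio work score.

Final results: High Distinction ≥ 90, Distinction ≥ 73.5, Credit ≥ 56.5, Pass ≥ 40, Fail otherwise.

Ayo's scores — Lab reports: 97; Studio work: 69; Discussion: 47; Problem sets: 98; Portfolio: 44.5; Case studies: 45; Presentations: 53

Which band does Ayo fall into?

Credit

Case studies (45) ≤ Studio work (69), so Studio work stays at 69.
Weighted total:
  Lab reports 97 × 0.11 = 10.67
  Studio work 69 × 0.2 = 13.8
  Discussion 47 × 0.16 = 7.52
  Problem sets 98 × 0.06 = 5.88
  Portfolio 44.5 × 0.11 = 4.895
  Case studies 45 × 0.17 = 7.65
  Presentations 53 × 0.19 = 10.07
Sum = 60.485
60.485 is ≥ 56.5 and < 73.5 → Credit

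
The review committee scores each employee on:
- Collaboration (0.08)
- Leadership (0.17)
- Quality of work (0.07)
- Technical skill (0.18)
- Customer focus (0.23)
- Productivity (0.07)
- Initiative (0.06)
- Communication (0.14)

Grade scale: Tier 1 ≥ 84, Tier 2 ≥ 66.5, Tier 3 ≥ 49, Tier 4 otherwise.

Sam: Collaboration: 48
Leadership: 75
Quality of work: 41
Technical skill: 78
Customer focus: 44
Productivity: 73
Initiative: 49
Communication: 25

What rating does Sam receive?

Weighted total:
  Collaboration 48 × 0.08 = 3.84
  Leadership 75 × 0.17 = 12.75
  Quality of work 41 × 0.07 = 2.87
  Technical skill 78 × 0.18 = 14.04
  Customer focus 44 × 0.23 = 10.12
  Productivity 73 × 0.07 = 5.11
  Initiative 49 × 0.06 = 2.94
  Communication 25 × 0.14 = 3.5
Sum = 55.17
55.17 is ≥ 49 and < 66.5 → Tier 3

Tier 3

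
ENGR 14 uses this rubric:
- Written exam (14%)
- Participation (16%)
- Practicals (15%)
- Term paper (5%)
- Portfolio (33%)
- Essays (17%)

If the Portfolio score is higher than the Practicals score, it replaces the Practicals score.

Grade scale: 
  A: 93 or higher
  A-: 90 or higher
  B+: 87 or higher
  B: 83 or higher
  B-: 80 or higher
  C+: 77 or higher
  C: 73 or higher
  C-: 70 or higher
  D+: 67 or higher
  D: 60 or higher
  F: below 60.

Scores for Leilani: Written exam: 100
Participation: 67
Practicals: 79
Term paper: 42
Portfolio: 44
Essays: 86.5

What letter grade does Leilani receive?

D+

Portfolio (44) ≤ Practicals (79), so Practicals stays at 79.
Weighted total:
  Written exam 100 × 0.14 = 14
  Participation 67 × 0.16 = 10.72
  Practicals 79 × 0.15 = 11.85
  Term paper 42 × 0.05 = 2.1
  Portfolio 44 × 0.33 = 14.52
  Essays 86.5 × 0.17 = 14.705
Sum = 67.895
67.895 is ≥ 67 and < 70 → D+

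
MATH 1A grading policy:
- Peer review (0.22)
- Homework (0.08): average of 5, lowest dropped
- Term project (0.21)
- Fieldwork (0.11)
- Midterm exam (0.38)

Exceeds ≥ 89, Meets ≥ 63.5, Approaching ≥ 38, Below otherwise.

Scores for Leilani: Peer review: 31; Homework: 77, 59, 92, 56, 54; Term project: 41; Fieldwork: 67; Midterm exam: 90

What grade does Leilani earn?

Approaching

Homework: drop 54 → average of remaining 4 = 284/4 = 71
Weighted total:
  Peer review 31 × 0.22 = 6.82
  Homework 71 × 0.08 = 5.68
  Term project 41 × 0.21 = 8.61
  Fieldwork 67 × 0.11 = 7.37
  Midterm exam 90 × 0.38 = 34.2
Sum = 62.68
62.68 is ≥ 38 and < 63.5 → Approaching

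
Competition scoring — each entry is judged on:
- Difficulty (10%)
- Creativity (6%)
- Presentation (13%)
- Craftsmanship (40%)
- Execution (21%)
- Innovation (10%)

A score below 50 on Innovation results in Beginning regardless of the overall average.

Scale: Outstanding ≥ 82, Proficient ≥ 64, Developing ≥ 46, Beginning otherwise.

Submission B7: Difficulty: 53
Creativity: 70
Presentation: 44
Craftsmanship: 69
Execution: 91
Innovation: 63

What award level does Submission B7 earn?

Innovation score 63 ≥ 50: minimum met.
Weighted total:
  Difficulty 53 × 0.1 = 5.3
  Creativity 70 × 0.06 = 4.2
  Presentation 44 × 0.13 = 5.72
  Craftsmanship 69 × 0.4 = 27.6
  Execution 91 × 0.21 = 19.11
  Innovation 63 × 0.1 = 6.3
Sum = 68.23
68.23 is ≥ 64 and < 82 → Proficient

Proficient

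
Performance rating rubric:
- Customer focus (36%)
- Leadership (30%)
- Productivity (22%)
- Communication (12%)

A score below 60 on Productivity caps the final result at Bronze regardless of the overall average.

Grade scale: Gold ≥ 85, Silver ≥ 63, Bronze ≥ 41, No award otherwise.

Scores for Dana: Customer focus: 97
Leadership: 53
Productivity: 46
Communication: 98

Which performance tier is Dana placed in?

Productivity score 46 < 60: minimum not met.
Weighted total:
  Customer focus 97 × 0.36 = 34.92
  Leadership 53 × 0.3 = 15.9
  Productivity 46 × 0.22 = 10.12
  Communication 98 × 0.12 = 11.76
Sum = 72.7
72.7 would be Silver; cap at Bronze applies → Bronze.

Bronze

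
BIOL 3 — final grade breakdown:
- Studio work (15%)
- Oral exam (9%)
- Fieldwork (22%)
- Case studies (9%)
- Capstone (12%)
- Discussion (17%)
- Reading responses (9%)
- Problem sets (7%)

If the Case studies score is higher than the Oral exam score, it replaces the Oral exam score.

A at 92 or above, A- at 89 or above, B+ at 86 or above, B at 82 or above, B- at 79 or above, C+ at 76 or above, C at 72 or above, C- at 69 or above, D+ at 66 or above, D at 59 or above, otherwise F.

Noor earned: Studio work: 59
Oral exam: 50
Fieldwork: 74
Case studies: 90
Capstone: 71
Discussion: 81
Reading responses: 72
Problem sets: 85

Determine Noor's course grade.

C+

Case studies (90) > Oral exam (50), so Oral exam counts as 90.
Weighted total:
  Studio work 59 × 0.15 = 8.85
  Oral exam 90 × 0.09 = 8.1
  Fieldwork 74 × 0.22 = 16.28
  Case studies 90 × 0.09 = 8.1
  Capstone 71 × 0.12 = 8.52
  Discussion 81 × 0.17 = 13.77
  Reading responses 72 × 0.09 = 6.48
  Problem sets 85 × 0.07 = 5.95
Sum = 76.05
76.05 is ≥ 76 and < 79 → C+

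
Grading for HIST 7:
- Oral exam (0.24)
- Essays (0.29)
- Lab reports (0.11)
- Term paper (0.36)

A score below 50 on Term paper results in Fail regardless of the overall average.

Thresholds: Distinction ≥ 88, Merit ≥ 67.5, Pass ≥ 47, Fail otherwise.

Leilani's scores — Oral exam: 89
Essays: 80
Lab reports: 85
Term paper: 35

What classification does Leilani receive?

Term paper score 35 < 50: minimum not met.
Weighted total:
  Oral exam 89 × 0.24 = 21.36
  Essays 80 × 0.29 = 23.2
  Lab reports 85 × 0.11 = 9.35
  Term paper 35 × 0.36 = 12.6
Sum = 66.51
Because the Term paper minimum was not met, the result is Fail.

Fail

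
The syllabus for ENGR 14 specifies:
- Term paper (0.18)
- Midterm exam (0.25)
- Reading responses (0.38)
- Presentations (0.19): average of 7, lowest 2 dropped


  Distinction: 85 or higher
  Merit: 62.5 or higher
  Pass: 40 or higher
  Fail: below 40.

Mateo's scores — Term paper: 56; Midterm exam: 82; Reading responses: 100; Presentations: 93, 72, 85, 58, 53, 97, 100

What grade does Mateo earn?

Presentations: drop 53, 58 → average of remaining 5 = 447/5 = 89.4
Weighted total:
  Term paper 56 × 0.18 = 10.08
  Midterm exam 82 × 0.25 = 20.5
  Reading responses 100 × 0.38 = 38
  Presentations 89.4 × 0.19 = 16.986
Sum = 85.566
85.566 ≥ 85 → Distinction

Distinction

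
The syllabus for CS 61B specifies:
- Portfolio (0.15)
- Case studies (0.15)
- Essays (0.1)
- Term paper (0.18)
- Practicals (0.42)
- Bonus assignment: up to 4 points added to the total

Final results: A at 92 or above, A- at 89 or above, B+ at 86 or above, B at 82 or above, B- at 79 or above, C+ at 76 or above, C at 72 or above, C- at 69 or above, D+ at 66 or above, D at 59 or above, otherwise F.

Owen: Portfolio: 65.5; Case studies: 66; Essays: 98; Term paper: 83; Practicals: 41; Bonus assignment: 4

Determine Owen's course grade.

D

Weighted total:
  Portfolio 65.5 × 0.15 = 9.825
  Case studies 66 × 0.15 = 9.9
  Essays 98 × 0.1 = 9.8
  Term paper 83 × 0.18 = 14.94
  Practicals 41 × 0.42 = 17.22
Sum = 61.685
Bonus assignment: 61.685 + 4 = 65.685
65.685 is ≥ 59 and < 66 → D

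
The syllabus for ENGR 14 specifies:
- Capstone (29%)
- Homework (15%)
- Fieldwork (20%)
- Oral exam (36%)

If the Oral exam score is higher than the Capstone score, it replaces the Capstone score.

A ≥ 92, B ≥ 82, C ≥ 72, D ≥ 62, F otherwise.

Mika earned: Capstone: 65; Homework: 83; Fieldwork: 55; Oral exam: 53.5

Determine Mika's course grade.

F

Oral exam (53.5) ≤ Capstone (65), so Capstone stays at 65.
Weighted total:
  Capstone 65 × 0.29 = 18.85
  Homework 83 × 0.15 = 12.45
  Fieldwork 55 × 0.2 = 11
  Oral exam 53.5 × 0.36 = 19.26
Sum = 61.56
61.56 < 62 → F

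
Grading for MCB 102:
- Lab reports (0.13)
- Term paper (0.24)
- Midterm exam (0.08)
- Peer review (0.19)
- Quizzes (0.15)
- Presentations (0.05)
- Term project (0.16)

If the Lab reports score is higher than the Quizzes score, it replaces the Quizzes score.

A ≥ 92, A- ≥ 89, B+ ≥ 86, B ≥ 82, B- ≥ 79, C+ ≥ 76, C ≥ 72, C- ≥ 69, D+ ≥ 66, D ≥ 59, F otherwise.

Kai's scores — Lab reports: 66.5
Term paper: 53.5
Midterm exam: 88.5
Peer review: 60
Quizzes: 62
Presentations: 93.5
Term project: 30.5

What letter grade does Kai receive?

D

Lab reports (66.5) > Quizzes (62), so Quizzes counts as 66.5.
Weighted total:
  Lab reports 66.5 × 0.13 = 8.645
  Term paper 53.5 × 0.24 = 12.84
  Midterm exam 88.5 × 0.08 = 7.08
  Peer review 60 × 0.19 = 11.4
  Quizzes 66.5 × 0.15 = 9.975
  Presentations 93.5 × 0.05 = 4.675
  Term project 30.5 × 0.16 = 4.88
Sum = 59.495
59.495 is ≥ 59 and < 66 → D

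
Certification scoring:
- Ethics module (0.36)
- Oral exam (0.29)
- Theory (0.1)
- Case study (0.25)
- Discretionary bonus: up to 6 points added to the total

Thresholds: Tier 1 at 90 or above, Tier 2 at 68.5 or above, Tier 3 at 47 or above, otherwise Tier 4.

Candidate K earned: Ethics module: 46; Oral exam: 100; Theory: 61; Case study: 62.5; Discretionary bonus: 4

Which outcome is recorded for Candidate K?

Weighted total:
  Ethics module 46 × 0.36 = 16.56
  Oral exam 100 × 0.29 = 29
  Theory 61 × 0.1 = 6.1
  Case study 62.5 × 0.25 = 15.625
Sum = 67.285
Discretionary bonus: 67.285 + 4 = 71.285
71.285 is ≥ 68.5 and < 90 → Tier 2

Tier 2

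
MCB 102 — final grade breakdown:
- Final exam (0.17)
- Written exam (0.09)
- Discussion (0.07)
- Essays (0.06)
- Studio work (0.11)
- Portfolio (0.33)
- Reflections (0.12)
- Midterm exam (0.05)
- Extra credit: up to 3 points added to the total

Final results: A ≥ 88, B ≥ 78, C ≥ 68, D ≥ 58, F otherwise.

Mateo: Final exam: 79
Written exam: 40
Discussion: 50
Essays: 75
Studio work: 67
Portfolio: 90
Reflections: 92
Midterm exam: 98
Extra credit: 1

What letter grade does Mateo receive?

Weighted total:
  Final exam 79 × 0.17 = 13.43
  Written exam 40 × 0.09 = 3.6
  Discussion 50 × 0.07 = 3.5
  Essays 75 × 0.06 = 4.5
  Studio work 67 × 0.11 = 7.37
  Portfolio 90 × 0.33 = 29.7
  Reflections 92 × 0.12 = 11.04
  Midterm exam 98 × 0.05 = 4.9
Sum = 78.04
Extra credit: 78.04 + 1 = 79.04
79.04 is ≥ 78 and < 88 → B

B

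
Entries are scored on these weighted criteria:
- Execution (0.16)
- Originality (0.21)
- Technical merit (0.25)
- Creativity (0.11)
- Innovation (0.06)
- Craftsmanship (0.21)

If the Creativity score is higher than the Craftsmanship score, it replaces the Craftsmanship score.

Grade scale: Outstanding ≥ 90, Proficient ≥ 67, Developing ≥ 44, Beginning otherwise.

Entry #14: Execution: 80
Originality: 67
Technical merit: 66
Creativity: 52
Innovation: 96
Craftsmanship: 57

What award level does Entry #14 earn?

Creativity (52) ≤ Craftsmanship (57), so Craftsmanship stays at 57.
Weighted total:
  Execution 80 × 0.16 = 12.8
  Originality 67 × 0.21 = 14.07
  Technical merit 66 × 0.25 = 16.5
  Creativity 52 × 0.11 = 5.72
  Innovation 96 × 0.06 = 5.76
  Craftsmanship 57 × 0.21 = 11.97
Sum = 66.82
66.82 is ≥ 44 and < 67 → Developing

Developing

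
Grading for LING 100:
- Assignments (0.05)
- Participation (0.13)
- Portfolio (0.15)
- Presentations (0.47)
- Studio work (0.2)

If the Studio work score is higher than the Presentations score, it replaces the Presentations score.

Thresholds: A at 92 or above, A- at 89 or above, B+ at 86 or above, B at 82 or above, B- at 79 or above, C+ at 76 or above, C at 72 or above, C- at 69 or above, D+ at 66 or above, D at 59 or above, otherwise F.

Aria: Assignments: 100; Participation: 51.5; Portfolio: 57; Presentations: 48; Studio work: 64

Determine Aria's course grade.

D

Studio work (64) > Presentations (48), so Presentations counts as 64.
Weighted total:
  Assignments 100 × 0.05 = 5
  Participation 51.5 × 0.13 = 6.695
  Portfolio 57 × 0.15 = 8.55
  Presentations 64 × 0.47 = 30.08
  Studio work 64 × 0.2 = 12.8
Sum = 63.125
63.125 is ≥ 59 and < 66 → D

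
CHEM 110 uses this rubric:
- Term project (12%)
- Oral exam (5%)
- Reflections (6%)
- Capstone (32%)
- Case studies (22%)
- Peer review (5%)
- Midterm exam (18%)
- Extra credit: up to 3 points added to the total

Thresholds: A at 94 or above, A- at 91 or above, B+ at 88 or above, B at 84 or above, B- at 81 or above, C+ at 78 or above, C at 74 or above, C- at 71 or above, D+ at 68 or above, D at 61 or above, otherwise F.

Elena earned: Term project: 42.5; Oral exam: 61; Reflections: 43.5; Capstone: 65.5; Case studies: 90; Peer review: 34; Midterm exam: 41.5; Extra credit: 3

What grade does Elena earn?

D

Weighted total:
  Term project 42.5 × 0.12 = 5.1
  Oral exam 61 × 0.05 = 3.05
  Reflections 43.5 × 0.06 = 2.61
  Capstone 65.5 × 0.32 = 20.96
  Case studies 90 × 0.22 = 19.8
  Peer review 34 × 0.05 = 1.7
  Midterm exam 41.5 × 0.18 = 7.47
Sum = 60.69
Extra credit: 60.69 + 3 = 63.69
63.69 is ≥ 61 and < 68 → D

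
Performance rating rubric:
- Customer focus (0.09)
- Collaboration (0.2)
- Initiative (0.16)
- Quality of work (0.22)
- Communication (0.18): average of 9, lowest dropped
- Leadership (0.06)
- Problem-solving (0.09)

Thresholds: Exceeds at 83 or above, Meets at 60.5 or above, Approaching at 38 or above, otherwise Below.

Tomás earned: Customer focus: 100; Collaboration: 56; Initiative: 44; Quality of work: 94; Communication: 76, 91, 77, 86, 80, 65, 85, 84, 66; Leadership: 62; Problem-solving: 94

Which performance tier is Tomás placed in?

Communication: drop 65 → average of remaining 8 = 645/8 = 80.625
Weighted total:
  Customer focus 100 × 0.09 = 9
  Collaboration 56 × 0.2 = 11.2
  Initiative 44 × 0.16 = 7.04
  Quality of work 94 × 0.22 = 20.68
  Communication 80.625 × 0.18 = 14.5125
  Leadership 62 × 0.06 = 3.72
  Problem-solving 94 × 0.09 = 8.46
Sum = 74.6125
74.6125 is ≥ 60.5 and < 83 → Meets

Meets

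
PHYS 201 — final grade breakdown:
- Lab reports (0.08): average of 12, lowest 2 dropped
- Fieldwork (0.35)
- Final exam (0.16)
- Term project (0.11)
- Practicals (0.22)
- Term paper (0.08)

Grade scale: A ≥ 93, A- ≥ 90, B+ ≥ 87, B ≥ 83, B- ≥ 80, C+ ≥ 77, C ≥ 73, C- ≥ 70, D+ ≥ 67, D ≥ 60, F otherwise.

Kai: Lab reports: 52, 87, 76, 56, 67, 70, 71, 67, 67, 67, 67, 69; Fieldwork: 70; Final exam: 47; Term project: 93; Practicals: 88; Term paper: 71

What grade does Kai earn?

Lab reports: drop 52, 56 → average of remaining 10 = 708/10 = 70.8
Weighted total:
  Lab reports 70.8 × 0.08 = 5.664
  Fieldwork 70 × 0.35 = 24.5
  Final exam 47 × 0.16 = 7.52
  Term project 93 × 0.11 = 10.23
  Practicals 88 × 0.22 = 19.36
  Term paper 71 × 0.08 = 5.68
Sum = 72.954
72.954 is ≥ 70 and < 73 → C-

C-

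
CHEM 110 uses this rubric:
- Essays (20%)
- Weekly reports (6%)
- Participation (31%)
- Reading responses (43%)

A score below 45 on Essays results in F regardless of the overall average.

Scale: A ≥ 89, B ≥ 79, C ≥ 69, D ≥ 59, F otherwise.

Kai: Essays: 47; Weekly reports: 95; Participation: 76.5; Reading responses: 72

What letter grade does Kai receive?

Essays score 47 ≥ 45: minimum met.
Weighted total:
  Essays 47 × 0.2 = 9.4
  Weekly reports 95 × 0.06 = 5.7
  Participation 76.5 × 0.31 = 23.715
  Reading responses 72 × 0.43 = 30.96
Sum = 69.775
69.775 is ≥ 69 and < 79 → C

C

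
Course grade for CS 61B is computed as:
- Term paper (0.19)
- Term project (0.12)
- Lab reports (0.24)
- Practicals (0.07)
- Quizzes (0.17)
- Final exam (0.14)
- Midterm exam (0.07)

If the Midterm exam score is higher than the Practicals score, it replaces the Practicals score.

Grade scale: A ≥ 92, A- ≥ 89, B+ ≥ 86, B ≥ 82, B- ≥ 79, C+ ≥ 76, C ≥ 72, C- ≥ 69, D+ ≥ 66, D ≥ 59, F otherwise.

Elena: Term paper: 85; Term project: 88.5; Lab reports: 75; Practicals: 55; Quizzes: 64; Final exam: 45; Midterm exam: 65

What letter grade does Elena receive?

C-

Midterm exam (65) > Practicals (55), so Practicals counts as 65.
Weighted total:
  Term paper 85 × 0.19 = 16.15
  Term project 88.5 × 0.12 = 10.62
  Lab reports 75 × 0.24 = 18
  Practicals 65 × 0.07 = 4.55
  Quizzes 64 × 0.17 = 10.88
  Final exam 45 × 0.14 = 6.3
  Midterm exam 65 × 0.07 = 4.55
Sum = 71.05
71.05 is ≥ 69 and < 72 → C-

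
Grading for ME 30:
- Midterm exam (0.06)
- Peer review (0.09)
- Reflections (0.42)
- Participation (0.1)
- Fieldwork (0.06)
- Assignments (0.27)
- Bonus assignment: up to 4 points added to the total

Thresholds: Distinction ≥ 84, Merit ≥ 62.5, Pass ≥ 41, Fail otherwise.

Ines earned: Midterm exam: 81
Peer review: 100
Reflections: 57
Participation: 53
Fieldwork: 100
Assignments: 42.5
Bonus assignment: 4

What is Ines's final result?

Merit

Weighted total:
  Midterm exam 81 × 0.06 = 4.86
  Peer review 100 × 0.09 = 9
  Reflections 57 × 0.42 = 23.94
  Participation 53 × 0.1 = 5.3
  Fieldwork 100 × 0.06 = 6
  Assignments 42.5 × 0.27 = 11.475
Sum = 60.575
Bonus assignment: 60.575 + 4 = 64.575
64.575 is ≥ 62.5 and < 84 → Merit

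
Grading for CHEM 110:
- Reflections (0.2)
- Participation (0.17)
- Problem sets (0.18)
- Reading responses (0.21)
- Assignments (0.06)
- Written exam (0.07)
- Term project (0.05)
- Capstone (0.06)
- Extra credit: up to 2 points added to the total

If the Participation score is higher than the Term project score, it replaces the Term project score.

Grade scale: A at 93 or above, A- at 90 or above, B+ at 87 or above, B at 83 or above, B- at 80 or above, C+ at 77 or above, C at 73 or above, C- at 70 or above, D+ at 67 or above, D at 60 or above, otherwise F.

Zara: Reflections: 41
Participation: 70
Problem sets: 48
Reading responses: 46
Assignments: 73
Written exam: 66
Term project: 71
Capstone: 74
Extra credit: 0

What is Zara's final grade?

Participation (70) ≤ Term project (71), so Term project stays at 71.
Weighted total:
  Reflections 41 × 0.2 = 8.2
  Participation 70 × 0.17 = 11.9
  Problem sets 48 × 0.18 = 8.64
  Reading responses 46 × 0.21 = 9.66
  Assignments 73 × 0.06 = 4.38
  Written exam 66 × 0.07 = 4.62
  Term project 71 × 0.05 = 3.55
  Capstone 74 × 0.06 = 4.44
Sum = 55.39
Extra credit: 55.39 + 0 = 55.39
55.39 < 60 → F

F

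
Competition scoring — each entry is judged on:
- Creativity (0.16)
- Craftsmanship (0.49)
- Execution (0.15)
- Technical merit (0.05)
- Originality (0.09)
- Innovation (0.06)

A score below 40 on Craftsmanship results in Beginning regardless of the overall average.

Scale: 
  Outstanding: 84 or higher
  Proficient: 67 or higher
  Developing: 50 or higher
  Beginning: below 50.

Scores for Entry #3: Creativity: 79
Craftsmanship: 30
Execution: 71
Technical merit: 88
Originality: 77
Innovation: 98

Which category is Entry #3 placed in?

Craftsmanship score 30 < 40: minimum not met.
Weighted total:
  Creativity 79 × 0.16 = 12.64
  Craftsmanship 30 × 0.49 = 14.7
  Execution 71 × 0.15 = 10.65
  Technical merit 88 × 0.05 = 4.4
  Originality 77 × 0.09 = 6.93
  Innovation 98 × 0.06 = 5.88
Sum = 55.2
Because the Craftsmanship minimum was not met, the result is Beginning.

Beginning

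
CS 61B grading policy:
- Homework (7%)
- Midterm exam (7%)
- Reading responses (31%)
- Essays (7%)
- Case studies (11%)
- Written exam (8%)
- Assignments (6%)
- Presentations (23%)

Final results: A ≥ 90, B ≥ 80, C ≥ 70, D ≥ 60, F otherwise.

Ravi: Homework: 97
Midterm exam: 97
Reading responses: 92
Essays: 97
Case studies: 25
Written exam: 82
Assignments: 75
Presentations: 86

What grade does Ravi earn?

B

Weighted total:
  Homework 97 × 0.07 = 6.79
  Midterm exam 97 × 0.07 = 6.79
  Reading responses 92 × 0.31 = 28.52
  Essays 97 × 0.07 = 6.79
  Case studies 25 × 0.11 = 2.75
  Written exam 82 × 0.08 = 6.56
  Assignments 75 × 0.06 = 4.5
  Presentations 86 × 0.23 = 19.78
Sum = 82.48
82.48 is ≥ 80 and < 90 → B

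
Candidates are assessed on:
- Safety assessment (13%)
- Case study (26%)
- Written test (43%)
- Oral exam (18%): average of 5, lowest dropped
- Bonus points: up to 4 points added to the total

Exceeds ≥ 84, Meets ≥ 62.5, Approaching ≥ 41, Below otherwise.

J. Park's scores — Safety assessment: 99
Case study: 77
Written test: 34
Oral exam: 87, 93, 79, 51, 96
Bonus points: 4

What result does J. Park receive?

Meets

Oral exam: drop 51 → average of remaining 4 = 355/4 = 88.75
Weighted total:
  Safety assessment 99 × 0.13 = 12.87
  Case study 77 × 0.26 = 20.02
  Written test 34 × 0.43 = 14.62
  Oral exam 88.75 × 0.18 = 15.975
Sum = 63.485
Bonus points: 63.485 + 4 = 67.485
67.485 is ≥ 62.5 and < 84 → Meets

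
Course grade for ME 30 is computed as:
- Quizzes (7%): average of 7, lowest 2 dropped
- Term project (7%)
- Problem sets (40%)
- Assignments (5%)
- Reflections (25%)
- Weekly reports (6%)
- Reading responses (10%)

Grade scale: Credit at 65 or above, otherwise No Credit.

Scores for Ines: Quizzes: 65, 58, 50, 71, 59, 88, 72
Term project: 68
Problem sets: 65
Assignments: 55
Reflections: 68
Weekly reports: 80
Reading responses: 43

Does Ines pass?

No Credit

Quizzes: drop 50, 58 → average of remaining 5 = 355/5 = 71
Weighted total:
  Quizzes 71 × 0.07 = 4.97
  Term project 68 × 0.07 = 4.76
  Problem sets 65 × 0.4 = 26
  Assignments 55 × 0.05 = 2.75
  Reflections 68 × 0.25 = 17
  Weekly reports 80 × 0.06 = 4.8
  Reading responses 43 × 0.1 = 4.3
Sum = 64.58
64.58 < 65 → No Credit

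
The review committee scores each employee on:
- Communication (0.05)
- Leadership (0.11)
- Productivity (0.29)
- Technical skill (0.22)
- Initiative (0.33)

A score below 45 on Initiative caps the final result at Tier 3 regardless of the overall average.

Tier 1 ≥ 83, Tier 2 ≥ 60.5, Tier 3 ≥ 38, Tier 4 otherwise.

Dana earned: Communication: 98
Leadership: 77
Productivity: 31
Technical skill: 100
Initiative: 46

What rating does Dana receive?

Tier 3

Initiative score 46 ≥ 45: minimum met.
Weighted total:
  Communication 98 × 0.05 = 4.9
  Leadership 77 × 0.11 = 8.47
  Productivity 31 × 0.29 = 8.99
  Technical skill 100 × 0.22 = 22
  Initiative 46 × 0.33 = 15.18
Sum = 59.54
59.54 is ≥ 38 and < 60.5 → Tier 3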